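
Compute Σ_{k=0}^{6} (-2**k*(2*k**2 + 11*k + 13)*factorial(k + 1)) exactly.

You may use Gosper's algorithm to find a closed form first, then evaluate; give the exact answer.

Step 1: r(k) = 2*(2*k**3 + 19*k**2 + 56*k + 52)/(2*k**2 + 11*k + 13).
So A=2*k + 4 and B=1, with C=k**2 + 11*k/2 + 13/2.
Solve (2*k + 4)·f(k+1) − (1)·f(k) = k**2 + 11*k/2 + 13/2.
d = 1 from the (1,0,2) case.
Match coefficients ⇒ f(k) = (k + 3)/2.
So s_k = (B(k−1)f/C)·t_k = ((k + 3)/(2*k**2 + 11*k + 13))·t_k = -2**k*(k + 3)*factorial(k + 1).
Δs = -2**k*(2*k**2 + 11*k + 13)*factorial(k + 1), as required.
Evaluate s at k=7 and k=0: -51609600 and -3; difference -51609597.

Σ = -51609597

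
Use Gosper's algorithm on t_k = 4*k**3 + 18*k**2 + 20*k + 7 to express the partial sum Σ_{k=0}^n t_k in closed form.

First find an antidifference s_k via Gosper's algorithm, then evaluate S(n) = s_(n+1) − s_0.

S(n) = n**4 + 8*n**3 + 20*n**2 + 20*n + 7

The ratio is (4*k**3 + 30*k**2 + 68*k + 49)/(4*k**3 + 18*k**2 + 20*k + 7).
A = 1, B = 1, C = k**3 + 9*k**2/2 + 5*k + 7/4.
Need (1)·f(k+1) − (1)·f(k) = k**3 + 9*k**2/2 + 5*k + 7/4.
Bound: deg f ≤ 4.
Coefficient equations give f(k) = k**2*(k**2 + 4*k + 2)/4.
Get s_k = R·t_k = k**2*(k**2 + 4*k + 2) with R(k) = B(k−1)f(k)/C(k) = k**2*(k**2 + 4*k + 2)/(4*k**3 + 18*k**2 + 20*k + 7).
s_(k+1) − s_k = 4*k**3 + 18*k**2 + 20*k + 7 = t_k.
s_(n+1) = n**4 + 8*n**3 + 20*n**2 + 20*n + 7 and s_(0) = 0, so S(n) = n**4 + 8*n**3 + 20*n**2 + 20*n + 7.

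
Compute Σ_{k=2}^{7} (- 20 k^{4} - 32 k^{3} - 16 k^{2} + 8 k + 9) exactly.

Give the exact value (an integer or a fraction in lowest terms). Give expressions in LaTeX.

Σ = -120510

t_(k+1)/t_k = (20*k**4 + 112*k**3 + 232*k**2 + 200*k + 51)/(20*k**4 + 32*k**3 + 16*k**2 - 8*k - 9).
Gosper form: A/B · C(k+1)/C(k) with A=1, B=1, C=k**4 + 8*k**3/5 + 4*k**2/5 - 2*k/5 - 9/20.
Set up (1)·f(k+1) − (1)·f(k) − (k**4 + 8*k**3/5 + 4*k**2/5 - 2*k/5 - 9/20) = 0.
Bound: deg f ≤ 5.
Solve for f: f(k) = k*(4*k**4 - 2*k**3 - 4*k**2 - 4*k - 3)/20 (degree 5 ≤ 5).
Get s_k = R·t_k = k*(-4*k**4 + 2*k**3 + 4*k**2 + 4*k + 3) with R(k) = B(k−1)f(k)/C(k) = k*(4*k**4 - 2*k**3 - 4*k**2 - 4*k - 3)/(20*k**4 + 32*k**3 + 16*k**2 - 8*k - 9).
Check: Δs_k = -20*k**4 - 32*k**3 - 16*k**2 + 8*k + 9. ✓
Σ_(k=2)^(7) t_k = s_(8) − s_(2) = -120552 − (-42) = -120510.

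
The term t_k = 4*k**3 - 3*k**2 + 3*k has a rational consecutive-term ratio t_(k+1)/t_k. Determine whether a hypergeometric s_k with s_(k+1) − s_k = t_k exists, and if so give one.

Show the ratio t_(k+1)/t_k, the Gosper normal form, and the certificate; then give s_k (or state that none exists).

Compute t_(k+1)/t_k: get (4*k**3 + 9*k**2 + 9*k + 4)/(k*(4*k**2 - 3*k + 3)).
Gosper form: A/B · C(k+1)/C(k) with A=1, B=1, C=k**3 - 3*k**2/4 + 3*k/4.
Set up (1)·f(k+1) − (1)·f(k) − (k**3 - 3*k**2/4 + 3*k/4) = 0.
Bound: deg f ≤ 4.
A polynomial solution: f(k) = k*(k - 1)*(k**2 - 2*k + 2)/4.
Get s_k = R·t_k = k*(k**3 - 3*k**2 + 4*k - 2) with R(k) = B(k−1)f(k)/C(k) = (k - 1)*(k**2 - 2*k + 2)/(4*k**2 - 3*k + 3).
Δs = k*(4*k**2 - 3*k + 3), as required.

s_k = k*(k**3 - 3*k**2 + 4*k - 2)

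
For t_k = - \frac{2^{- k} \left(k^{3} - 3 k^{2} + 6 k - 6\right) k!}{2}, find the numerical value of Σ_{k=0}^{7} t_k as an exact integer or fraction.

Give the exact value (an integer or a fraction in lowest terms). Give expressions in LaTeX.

Compute t_(k+1)/t_k: get (k**4 + k**3 + 3*k**2 + k - 2)/(2*(k**3 - 3*k**2 + 6*k - 6)).
So A=k/2 + 1/2 and B=1, with C=k**3 - 3*k**2 + 6*k - 6.
Solve (k/2 + 1/2)·f(k+1) − (1)·f(k) = k**3 - 3*k**2 + 6*k - 6.
deg f ≤ 2 (via 1,0,3).
Solve for f: f(k) = 2*(k - 3)*(k - 1) (degree 2 ≤ 2).
Certificate R = B(k−1)f/C = 2*(k - 3)*(k - 1)/(k**3 - 3*k**2 + 6*k - 6) gives s_k = -(k - 3)*(k - 1)*factorial(k)/2**k.
s_(k+1) − s_k = -(k**3 - 3*k**2 + 6*k - 6)*factorial(k)/(2*2**k) = t_k.
Evaluate s at k=8 and k=0: -11025/2 and -3; difference -11019/2.

Σ = -11019/2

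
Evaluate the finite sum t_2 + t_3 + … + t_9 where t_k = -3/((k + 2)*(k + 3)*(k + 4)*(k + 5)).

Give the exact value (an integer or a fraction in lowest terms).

Compute t_(k+1)/t_k: get (k + 2)/(k + 6).
Gosper form: A/B · C(k+1)/C(k) with A=k + 2, B=k + 6, C=1.
Need (k + 2)·f(k+1) − (k + 5)·f(k) = 1.
Bound: deg f ≤ 3.
A polynomial solution: f(k) = k*(k**2 + 9*k + 26)/72.
So s_k = (B(k−1)f/C)·t_k = (k*(k + 5)*(k**2 + 9*k + 26)/72)·t_k = k*(-k**2 - 9*k - 26)/(24*(k + 2)*(k + 3)*(k + 4)).
s_(k+1) − s_k = -3/(k**4 + 14*k**3 + 71*k**2 + 154*k + 120) = t_k.
Σ_(k=2)^(9) t_k = s_(10) − s_(2) = -15/364 − (-1/30) = -43/5460.

Σ = -43/5460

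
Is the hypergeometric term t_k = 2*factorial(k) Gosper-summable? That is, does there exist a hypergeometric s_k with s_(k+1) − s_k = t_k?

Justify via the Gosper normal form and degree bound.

No; the degree bound rules out any f.

t_(k+1)/t_k = k + 1.
Take A(k)=k + 1, B(k)=1, C(k)=1.
Set up (k + 1)·f(k+1) − (1)·f(k) − (1) = 0.
Bound: deg f ≤ -1.
Negative degree bound (-1): no f exists, t_k not Gosper-summable.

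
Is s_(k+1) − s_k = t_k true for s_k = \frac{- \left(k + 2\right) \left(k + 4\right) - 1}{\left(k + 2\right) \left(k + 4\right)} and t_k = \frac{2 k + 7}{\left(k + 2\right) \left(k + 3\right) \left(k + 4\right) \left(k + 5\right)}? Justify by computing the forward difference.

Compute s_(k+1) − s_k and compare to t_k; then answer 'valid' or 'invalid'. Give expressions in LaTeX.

valid (s_(k+1) − s_k reduces to t_k)

s_(k+1) = (-(k + 3)*(k + 5) - 1)/((k + 3)*(k + 5))
s_(k+1) − s_k = (2*k + 7)/(k**4 + 14*k**3 + 71*k**2 + 154*k + 120)
(s_(k+1) − s_k) − t_k = 0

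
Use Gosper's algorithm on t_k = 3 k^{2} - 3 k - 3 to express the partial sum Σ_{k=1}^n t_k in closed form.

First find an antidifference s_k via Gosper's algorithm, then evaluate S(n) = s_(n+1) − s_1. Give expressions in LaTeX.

S(n) = n \left(n^{2} - 4\right)

r(k) = (k**2 + k - 1)/(k**2 - k - 1) after simplifying.
Factor: A=1; B=1; C=k**2 - k - 1.
f must satisfy (1)·f(k+1) − (1)·f(k) = k**2 - k - 1.
deg f ≤ 3 (via 0,0,2).
Solving with deg f ≤ 3: f(k) = k*(k**2 - 3*k - 1)/3.
So s_k = (B(k−1)f/C)·t_k = (k*(k**2 - 3*k - 1)/(3*(k**2 - k - 1)))·t_k = k*(k**2 - 3*k - 1).
Verify: 3*k**2 - 3*k - 3 matches t_k.
Evaluate: s_(n+1) = n**3 - 4*n - 3; subtract s_(1) = -3 ⇒ S(n) = n*(n**2 - 4).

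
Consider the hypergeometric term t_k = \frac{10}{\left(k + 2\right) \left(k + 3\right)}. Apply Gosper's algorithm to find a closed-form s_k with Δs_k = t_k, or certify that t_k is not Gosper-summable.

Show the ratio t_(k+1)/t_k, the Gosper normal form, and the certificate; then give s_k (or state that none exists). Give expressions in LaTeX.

s_k = \frac{5 k}{k + 2}

r(k) = (k + 2)/(k + 4) after simplifying.
Normal form (A,B,C) = (k + 2, k + 4, 1).
Key eq: (k + 2)·f(k+1) = (k + 3)·f(k) + (1).
Degrees (1,1,0) ⇒ d ≤ 1.
Coefficient equations give f(k) = k/2.
So s_k = (B(k−1)f/C)·t_k = (k*(k + 3)/2)·t_k = 5*k/(k + 2).
Δs = 10/(k**2 + 5*k + 6), as required.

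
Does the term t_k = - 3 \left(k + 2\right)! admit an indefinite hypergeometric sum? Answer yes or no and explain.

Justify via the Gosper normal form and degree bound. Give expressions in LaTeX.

No — t_k has no hypergeometric antidifference.

Ratio r(k) = k + 3.
Factor: A=k + 3; B=1; C=1.
f must satisfy (k + 3)·f(k+1) − (1)·f(k) = 1.
From deg A=1, deg B=0, deg C=0: d=-1.
deg f ≤ -1 is impossible — no certificate.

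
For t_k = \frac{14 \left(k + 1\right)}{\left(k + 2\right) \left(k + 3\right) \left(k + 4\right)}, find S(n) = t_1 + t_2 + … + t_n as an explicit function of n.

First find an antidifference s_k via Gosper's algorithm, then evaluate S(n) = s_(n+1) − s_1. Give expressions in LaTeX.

S(n) = \frac{7 n \left(5 n + 11\right)}{12 \left(n^{2} + 7 n + 12\right)}

r(k) = (k + 2)**2/((k + 1)*(k + 5)) after simplifying.
A = k + 2, B = k + 5, C = k + 1.
f must satisfy (k + 2)·f(k+1) − (k + 4)·f(k) = k + 1.
deg f ≤ 2 (via 1,1,1).
Match coefficients ⇒ f(k) = k*(k + 1)/4.
R(k) = B(k−1)·f(k)/C(k) = k*(k + 4)/4; s_k = R·t_k = 7*k*(k + 1)/(2*(k + 2)*(k + 3)).
Verify: 14*(k + 1)/(k**3 + 9*k**2 + 26*k + 24) matches t_k.
Σ_(k=1)^n t_k = s_(n+1) − s_(1) = (7*(n**2 + 3*n + 2)/(2*(n**2 + 7*n + 12))) − (7/12), i.e. 7*n*(5*n + 11)/(12*(n**2 + 7*n + 12)).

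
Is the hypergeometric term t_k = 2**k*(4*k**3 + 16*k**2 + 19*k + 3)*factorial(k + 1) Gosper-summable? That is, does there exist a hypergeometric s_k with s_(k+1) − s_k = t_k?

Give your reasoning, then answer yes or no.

Yes. s_k = 2**k*(k - 1)*(2*k + 3)*factorial(k + 1).

r(k) = 2*(4*k**4 + 36*k**3 + 119*k**2 + 168*k + 84)/(4*k**3 + 16*k**2 + 19*k + 3) after simplifying.
Normal form (A,B,C) = (2*k + 4, 1, k**3 + 4*k**2 + 19*k/4 + 3/4).
Solve (2*k + 4)·f(k+1) − (1)·f(k) = k**3 + 4*k**2 + 19*k/4 + 3/4.
Bound: deg f ≤ 2.
Solve for f: f(k) = (k - 1)*(2*k + 3)/4 (degree 2 ≤ 2).
Then R = B(k−1)f/C = (k - 1)*(2*k + 3)/(4*k**3 + 16*k**2 + 19*k + 3), so s_k = R(k)·t_k = 2**k*(k - 1)*(2*k + 3)*factorial(k + 1).
Δs = 2**k*(4*k**3 + 16*k**2 + 19*k + 3)*factorial(k + 1), as required.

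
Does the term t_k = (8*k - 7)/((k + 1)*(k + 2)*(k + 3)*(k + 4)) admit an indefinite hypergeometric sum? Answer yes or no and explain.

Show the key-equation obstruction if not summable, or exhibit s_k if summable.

Yes. s_k = k*(-k**2 - 6*k - 35)/(6*(k + 1)*(k + 2)*(k + 3)).

Ratio r(k) = (k + 1)*(8*k + 1)/((k + 5)*(8*k - 7)).
So A=k + 1 and B=k + 5, with C=k - 7/8.
f must satisfy (k + 1)·f(k+1) − (k + 4)·f(k) = k - 7/8.
d = 3 from the (1,1,1) case.
A polynomial solution: f(k) = -k*(k**2 + 6*k + 35)/48.
Get s_k = R·t_k = k*(-k**2 - 6*k - 35)/(6*(k + 1)*(k + 2)*(k + 3)) with R(k) = B(k−1)f(k)/C(k) = -k*(k + 4)*(k**2 + 6*k + 35)/(6*(8*k - 7)).
Δs = (8*k - 7)/(k**4 + 10*k**3 + 35*k**2 + 50*k + 24), as required.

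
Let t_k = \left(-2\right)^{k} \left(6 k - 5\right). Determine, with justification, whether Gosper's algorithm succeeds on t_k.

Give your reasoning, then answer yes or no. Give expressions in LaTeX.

r(k) = 2*(-6*k - 1)/(6*k - 5) after simplifying.
Gosper form: A/B · C(k+1)/C(k) with A=-2, B=1, C=k - 5/6.
Solve (-2)·f(k+1) − (1)·f(k) = k - 5/6.
Degrees (0,0,1) ⇒ d ≤ 1.
Solving with deg f ≤ 1: f(k) = -(2*k - 3)/6.
Get s_k = R·t_k = (-2)**k*(3 - 2*k) with R(k) = B(k−1)f(k)/C(k) = -(2*k - 3)/(6*k - 5).
Δs = (-2)**k*(6*k - 5), as required.

Yes. s_k = \left(-2\right)^{k} \left(3 - 2 k\right).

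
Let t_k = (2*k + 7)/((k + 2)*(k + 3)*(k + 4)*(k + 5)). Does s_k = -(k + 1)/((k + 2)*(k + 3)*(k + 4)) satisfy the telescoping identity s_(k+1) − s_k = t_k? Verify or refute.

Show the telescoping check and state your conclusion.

Invalid: residual -6/(k**4 + 14*k**3 + 71*k**2 + 154*k + 120) ≠ 0.

s_(k+1) = (-k - 2)/((k + 3)*(k + 4)*(k + 5))
s_(k+1) − s_k = (2*k + 1)/(k**4 + 14*k**3 + 71*k**2 + 154*k + 120)
(s_(k+1) − s_k) − t_k = -6/(k**4 + 14*k**3 + 71*k**2 + 154*k + 120)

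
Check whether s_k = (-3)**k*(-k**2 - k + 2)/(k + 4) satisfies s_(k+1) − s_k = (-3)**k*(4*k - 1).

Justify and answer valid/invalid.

Invalid: residual (-3)**k*(-8*k**2 - 32*k + 10)/(k**2 + 9*k + 20) ≠ 0.

s_(k+1) = 3*(-3)**k*k*(k + 3)/(k + 5)
s_(k+1) − s_k = (-3)**k*(4*k**3 + 27*k**2 + 39*k - 10)/(k**2 + 9*k + 20)
(s_(k+1) − s_k) − t_k = (-3)**k*(-8*k**2 - 32*k + 10)/(k**2 + 9*k + 20)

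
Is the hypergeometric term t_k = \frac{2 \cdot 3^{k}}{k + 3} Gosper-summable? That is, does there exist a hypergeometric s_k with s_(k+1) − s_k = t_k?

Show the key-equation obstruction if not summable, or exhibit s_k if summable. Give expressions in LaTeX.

r(k) = 3*(k + 3)/(k + 4) after simplifying.
Gosper form: A/B · C(k+1)/C(k) with A=3*k + 9, B=k + 4, C=1.
Need (3*k + 9)·f(k+1) − (k + 3)·f(k) = 1.
deg f ≤ -1 (via 1,1,0).
Bound -1 < 0, so the key equation has no polynomial solution.

No. Not Gosper-summable.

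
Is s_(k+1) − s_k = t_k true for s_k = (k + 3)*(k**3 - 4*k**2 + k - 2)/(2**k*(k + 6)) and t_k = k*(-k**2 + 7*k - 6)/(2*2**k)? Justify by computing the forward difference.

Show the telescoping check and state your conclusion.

Invalid: residual 3*2**(-k - 1)*(k**4 + k**3 - 44*k**2 + 38*k - 4)/(k**2 + 13*k + 42) ≠ 0.

s_(k+1) = (k + 4)*(k + (k + 1)**3 - 4*(k + 1)**2 - 1)/(2*2**k*(k + 7))
s_(k+1) − s_k = (-k**5 - 3*k**4 + 46*k**3 + 84*k**2 - 138*k - 12)/(2*2**k*(k**2 + 13*k + 42))
(s_(k+1) − s_k) − t_k = 3*2**(-k - 1)*(k**4 + k**3 - 44*k**2 + 38*k - 4)/(k**2 + 13*k + 42)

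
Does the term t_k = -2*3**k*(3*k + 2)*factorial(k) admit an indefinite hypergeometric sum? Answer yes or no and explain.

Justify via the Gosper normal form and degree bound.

Yes. s_k = -2*3**k*factorial(k).

The ratio is 3*(k + 1)*(3*k + 5)/(3*k + 2).
So A=3*k + 3 and B=1, with C=k + 2/3.
f must satisfy (3*k + 3)·f(k+1) − (1)·f(k) = k + 2/3.
d = 0 from the (1,0,1) case.
Solving with deg f ≤ 0: f(k) = 1/3.
So s_k = (B(k−1)f/C)·t_k = (1/(3*k + 2))·t_k = -2*3**k*factorial(k).
Verify: -2*3**k*(3*k + 2)*factorial(k) matches t_k.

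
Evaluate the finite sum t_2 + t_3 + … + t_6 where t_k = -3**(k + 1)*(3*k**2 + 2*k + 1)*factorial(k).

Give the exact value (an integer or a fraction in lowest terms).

Σ = -198404586

t_(k+1)/t_k = 3*(3*k**3 + 11*k**2 + 14*k + 6)/(3*k**2 + 2*k + 1).
A = 3*k + 3, B = 1, C = k**2 + 2*k/3 + 1/3.
Solve (3*k + 3)·f(k+1) − (1)·f(k) = k**2 + 2*k/3 + 1/3.
Bound: deg f ≤ 1.
A polynomial solution: f(k) = (k - 1)/3.
Then R = B(k−1)f/C = (k - 1)/(3*k**2 + 2*k + 1), so s_k = R(k)·t_k = -3**(k + 1)*(k - 1)*factorial(k).
s_(k+1) − s_k = -3**(k + 1)*(3*k**2 + 2*k + 1)*factorial(k) = t_k.
Σ_(k=2)^(6) t_k = s_(7) − s_(2) = -198404640 − (-54) = -198404586.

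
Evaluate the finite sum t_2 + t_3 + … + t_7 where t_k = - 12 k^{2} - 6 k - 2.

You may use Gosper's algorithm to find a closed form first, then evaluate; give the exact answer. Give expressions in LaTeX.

Σ = -1842

Step 1: r(k) = (6*k**2 + 15*k + 10)/(6*k**2 + 3*k + 1).
Factor: A=1; B=1; C=k**2 + k/2 + 1/6.
Set up (1)·f(k+1) − (1)·f(k) − (k**2 + k/2 + 1/6) = 0.
Bound: deg f ≤ 3.
Match coefficients ⇒ f(k) = k*(4*k**2 - 3*k + 1)/12.
Then R = B(k−1)f/C = k*(4*k**2 - 3*k + 1)/(2*(6*k**2 + 3*k + 1)), so s_k = R(k)·t_k = k*(-4*k**2 + 3*k - 1).
Δs = -12*k**2 - 6*k - 2, as required.
Σ_(k=2)^(7) t_k = s_(8) − s_(2) = -1864 − (-22) = -1842.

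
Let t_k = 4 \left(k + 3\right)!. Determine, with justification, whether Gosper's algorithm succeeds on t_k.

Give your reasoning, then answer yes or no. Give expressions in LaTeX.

No — negative degree bound, so no certificate f.

r(k) = k + 4 after simplifying.
Gosper form: A/B · C(k+1)/C(k) with A=k + 4, B=1, C=1.
Need (k + 4)·f(k+1) − (1)·f(k) = 1.
From deg A=1, deg B=0, deg C=0: d=-1.
Negative degree bound (-1): no f exists, t_k not Gosper-summable.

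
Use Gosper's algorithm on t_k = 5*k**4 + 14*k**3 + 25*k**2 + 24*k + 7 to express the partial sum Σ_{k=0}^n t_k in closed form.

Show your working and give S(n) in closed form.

Step 1: r(k) = (5*k**4 + 34*k**3 + 97*k**2 + 136*k + 75)/(5*k**4 + 14*k**3 + 25*k**2 + 24*k + 7).
Factor: A=1; B=1; C=k**4 + 14*k**3/5 + 5*k**2 + 24*k/5 + 7/5.
f must satisfy (1)·f(k+1) − (1)·f(k) = k**4 + 14*k**3/5 + 5*k**2 + 24*k/5 + 7/5.
From deg A=0, deg B=0, deg C=4: d=5.
Solving with deg f ≤ 5: f(k) = k*(k**4 + k**3 + 3*k**2 + 3*k - 1)/5.
Then R = B(k−1)f/C = k*(k**4 + k**3 + 3*k**2 + 3*k - 1)/(5*k**4 + 14*k**3 + 25*k**2 + 24*k + 7), so s_k = R(k)·t_k = k*(k**4 + k**3 + 3*k**2 + 3*k - 1).
Verify: 5*k**4 + 14*k**3 + 25*k**2 + 24*k + 7 matches t_k.
Telescope: S(n) = s_(n+1) − s_(0) = n**5 + 6*n**4 + 17*n**3 + 28*n**2 + 23*n + 7 − (0) = n**5 + 6*n**4 + 17*n**3 + 28*n**2 + 23*n + 7.

S(n) = n**5 + 6*n**4 + 17*n**3 + 28*n**2 + 23*n + 7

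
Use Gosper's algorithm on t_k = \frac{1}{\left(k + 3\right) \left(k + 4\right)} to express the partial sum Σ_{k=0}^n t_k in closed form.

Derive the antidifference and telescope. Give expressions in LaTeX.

S(n) = \frac{n + 1}{3 \left(n + 4\right)}

The ratio is (k + 3)/(k + 5).
Factor: A=k + 3; B=k + 5; C=1.
Solve (k + 3)·f(k+1) − (k + 4)·f(k) = 1.
From deg A=1, deg B=1, deg C=0: d=1.
A polynomial solution: f(k) = k/3.
Certificate R = B(k−1)f/C = k*(k + 4)/3 gives s_k = k/(3*(k + 3)).
Δs = 1/(k**2 + 7*k + 12), as required.
Evaluate: s_(n+1) = (n + 1)/(3*(n + 4)); subtract s_(0) = 0 ⇒ S(n) = (n + 1)/(3*(n + 4)).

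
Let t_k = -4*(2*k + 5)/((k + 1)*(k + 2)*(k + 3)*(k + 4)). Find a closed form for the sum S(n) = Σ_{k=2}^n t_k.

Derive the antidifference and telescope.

t_(k+1)/t_k = (k + 1)*(2*k + 7)/((k + 5)*(2*k + 5)).
Gosper form: A/B · C(k+1)/C(k) with A=k + 1, B=k + 5, C=k + 5/2.
Key eq: (k + 1)·f(k+1) = (k + 4)·f(k) + (k + 5/2).
From deg A=1, deg B=1, deg C=1: d=3.
Match coefficients ⇒ f(k) = k*(k + 2)*(k + 4)/6.
Get s_k = R·t_k = 4*k*(-k - 4)/(3*(k**2 + 4*k + 3)) with R(k) = B(k−1)f(k)/C(k) = k*(k + 2)*(k + 4)**2/(3*(2*k + 5)).
Check: Δs_k = 4*(-2*k - 5)/(k**4 + 10*k**3 + 35*k**2 + 50*k + 24). ✓
s_(n+1) = 4*(-n**2 - 6*n - 5)/(3*(n**2 + 6*n + 8)) and s_(2) = -16/15, so S(n) = 4*(-n**2 - 6*n + 7)/(15*(n**2 + 6*n + 8)).

S(n) = 4*(-n**2 - 6*n + 7)/(15*(n**2 + 6*n + 8))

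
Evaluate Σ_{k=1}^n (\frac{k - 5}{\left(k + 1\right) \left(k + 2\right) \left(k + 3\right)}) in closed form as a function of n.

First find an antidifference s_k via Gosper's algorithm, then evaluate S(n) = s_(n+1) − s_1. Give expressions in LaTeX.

S(n) = \frac{n \left(- n - 11\right)}{6 \left(n^{2} + 5 n + 6\right)}

t_(k+1)/t_k = (k - 4)*(k + 1)/((k - 5)*(k + 4)).
So A=k + 1 and B=k + 4, with C=k - 5.
Solve (k + 1)·f(k+1) − (k + 3)·f(k) = k - 5.
deg f ≤ 2 (via 1,1,1).
Match coefficients ⇒ f(k) = -k*(k + 4).
Certificate R = B(k−1)f/C = -k*(k + 3)*(k + 4)/(k - 5) gives s_k = k*(-k - 4)/((k + 1)*(k + 2)).
s_(k+1) − s_k = (k - 5)/(k**3 + 6*k**2 + 11*k + 6) = t_k.
s_(n+1) = (-n**2 - 6*n - 5)/(n**2 + 5*n + 6) and s_(1) = -5/6, so S(n) = n*(-n - 11)/(6*(n**2 + 5*n + 6)).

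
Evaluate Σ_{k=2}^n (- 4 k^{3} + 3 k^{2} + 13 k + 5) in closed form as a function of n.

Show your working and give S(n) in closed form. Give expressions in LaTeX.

S(n) = - n^{4} - n^{3} + 7 n^{2} + 12 n - 17

The ratio is (4*k**3 + 9*k**2 - 7*k - 17)/(4*k**3 - 3*k**2 - 13*k - 5).
Factor: A=1; B=1; C=k**3 - 3*k**2/4 - 13*k/4 - 5/4.
Solve (1)·f(k+1) − (1)·f(k) = k**3 - 3*k**2/4 - 13*k/4 - 5/4.
deg f ≤ 4 (via 0,0,3).
Solving with deg f ≤ 4: f(k) = k*(k**3 - 3*k**2 - 4*k + 1)/4.
Then R = B(k−1)f/C = k*(k**3 - 3*k**2 - 4*k + 1)/(4*k**3 - 3*k**2 - 13*k - 5), so s_k = R(k)·t_k = k*(-k**3 + 3*k**2 + 4*k - 1).
Verify: -4*k**3 + 3*k**2 + 13*k + 5 matches t_k.
Σ_(k=2)^n t_k = s_(n+1) − s_(2) = (-n**4 - n**3 + 7*n**2 + 12*n + 5) − (22), i.e. -n**4 - n**3 + 7*n**2 + 12*n - 17.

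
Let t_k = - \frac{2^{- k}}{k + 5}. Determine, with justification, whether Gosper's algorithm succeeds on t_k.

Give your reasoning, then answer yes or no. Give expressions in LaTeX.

No — t_k has no hypergeometric antidifference.

Step 1: r(k) = (k + 5)/(2*(k + 6)).
A = k/2 + 5/2, B = k + 6, C = 1.
Need (k/2 + 5/2)·f(k+1) − (k + 5)·f(k) = 1.
deg f ≤ -1 (via 1,1,0).
deg f ≤ -1 is impossible — no certificate.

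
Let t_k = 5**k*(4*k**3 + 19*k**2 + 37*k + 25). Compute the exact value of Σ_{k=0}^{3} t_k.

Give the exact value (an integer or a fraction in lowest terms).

Ratio r(k) = 5*(4*k**3 + 31*k**2 + 87*k + 85)/(4*k**3 + 19*k**2 + 37*k + 25).
Gosper form: A/B · C(k+1)/C(k) with A=5, B=1, C=k**3 + 19*k**2/4 + 37*k/4 + 25/4.
Solve (5)·f(k+1) − (1)·f(k) = k**3 + 19*k**2/4 + 37*k/4 + 25/4.
From deg A=0, deg B=0, deg C=3: d=3.
Solving with deg f ≤ 3: f(k) = k*(k**2 + k + 3)/4.
So s_k = (B(k−1)f/C)·t_k = (k*(k**2 + k + 3)/(4*k**3 + 19*k**2 + 37*k + 25))·t_k = 5**k*k*(k**2 + k + 3).
Verify: 5**k*(4*k**3 + 19*k**2 + 37*k + 25) matches t_k.
Evaluate s at k=4 and k=0: 57500 and 0; difference 57500.

Σ = 57500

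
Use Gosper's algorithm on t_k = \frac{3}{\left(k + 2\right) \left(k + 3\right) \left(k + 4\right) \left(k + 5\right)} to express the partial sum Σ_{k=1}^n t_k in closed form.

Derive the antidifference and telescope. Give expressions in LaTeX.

S(n) = \frac{n \left(n^{2} + 12 n + 47\right)}{60 \left(n^{3} + 12 n^{2} + 47 n + 60\right)}

r(k) = (k + 2)/(k + 6) after simplifying.
Gosper form: A/B · C(k+1)/C(k) with A=k + 2, B=k + 6, C=1.
Set up (k + 2)·f(k+1) − (k + 5)·f(k) − (1) = 0.
Degrees (1,1,0) ⇒ d ≤ 3.
Solving with deg f ≤ 3: f(k) = k*(k**2 + 9*k + 26)/72.
Certificate R = B(k−1)f/C = k*(k + 5)*(k**2 + 9*k + 26)/72 gives s_k = k*(k**2 + 9*k + 26)/(24*(k + 2)*(k + 3)*(k + 4)).
Check: Δs_k = 3/(k**4 + 14*k**3 + 71*k**2 + 154*k + 120). ✓
Σ_(k=1)^n t_k = s_(n+1) − s_(1) = ((n**3 + 12*n**2 + 47*n + 36)/(24*(n**3 + 12*n**2 + 47*n + 60))) − (1/40), i.e. n*(n**2 + 12*n + 47)/(60*(n**3 + 12*n**2 + 47*n + 60)).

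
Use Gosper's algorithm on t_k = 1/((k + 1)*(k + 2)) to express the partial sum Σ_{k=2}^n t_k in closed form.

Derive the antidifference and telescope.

S(n) = (n - 1)/(3*(n + 2))

Compute t_(k+1)/t_k: get (k + 1)/(k + 3).
Take A(k)=k + 1, B(k)=k + 3, C(k)=1.
Set up (k + 1)·f(k+1) − (k + 2)·f(k) − (1) = 0.
deg f ≤ 1 (via 1,1,0).
Coefficient equations give f(k) = k.
R(k) = B(k−1)·f(k)/C(k) = k*(k + 2); s_k = R·t_k = k/(k + 1).
Δs = 1/(k**2 + 3*k + 2), as required.
Evaluate: s_(n+1) = (n + 1)/(n + 2); subtract s_(2) = 2/3 ⇒ S(n) = (n - 1)/(3*(n + 2)).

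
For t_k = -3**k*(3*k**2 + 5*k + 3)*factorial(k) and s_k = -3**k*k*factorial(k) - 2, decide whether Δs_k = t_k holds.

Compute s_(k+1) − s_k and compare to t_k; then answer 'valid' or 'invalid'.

Valid: the claim telescopes to t_k.

s_(k+1) = -3**(k + 1)*(k + 1)*factorial(k + 1) - 2
s_(k+1) − s_k = -3**k*(3*k**2 + 5*k + 3)*factorial(k)
(s_(k+1) − s_k) − t_k = 0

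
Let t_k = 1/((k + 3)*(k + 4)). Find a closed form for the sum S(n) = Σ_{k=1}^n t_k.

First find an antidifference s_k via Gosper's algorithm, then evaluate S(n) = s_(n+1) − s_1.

S(n) = n/(4*(n + 4))

Ratio r(k) = (k + 3)/(k + 5).
Take A(k)=k + 3, B(k)=k + 5, C(k)=1.
Need (k + 3)·f(k+1) − (k + 4)·f(k) = 1.
deg f ≤ 1 (via 1,1,0).
Solve for f: f(k) = k/3 (degree 1 ≤ 1).
R(k) = B(k−1)·f(k)/C(k) = k*(k + 4)/3; s_k = R·t_k = k/(3*(k + 3)).
Verify: 1/(k**2 + 7*k + 12) matches t_k.
Σ_(k=1)^n t_k = s_(n+1) − s_(1) = ((n + 1)/(3*(n + 4))) − (1/12), i.e. n/(4*(n + 4)).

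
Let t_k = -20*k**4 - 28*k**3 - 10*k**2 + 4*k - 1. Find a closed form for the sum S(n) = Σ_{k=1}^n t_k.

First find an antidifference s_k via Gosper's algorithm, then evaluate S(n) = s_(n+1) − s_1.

t_(k+1)/t_k = (20*k**4 + 108*k**3 + 214*k**2 + 180*k + 55)/(20*k**4 + 28*k**3 + 10*k**2 - 4*k + 1).
A = 1, B = 1, C = k**4 + 7*k**3/5 + k**2/2 - k/5 + 1/20.
Need (1)·f(k+1) − (1)·f(k) = k**4 + 7*k**3/5 + k**2/2 - k/5 + 1/20.
Degrees (0,0,4) ⇒ d ≤ 5.
Solve for f: f(k) = k*(4*k**4 - 3*k**3 - 4*k**2 + 4)/20 (degree 5 ≤ 5).
So s_k = (B(k−1)f/C)·t_k = (k*(4*k**4 - 3*k**3 - 4*k**2 + 4)/(20*k**4 + 28*k**3 + 10*k**2 - 4*k + 1))·t_k = k*(-4*k**4 + 3*k**3 + 4*k**2 - 4).
s_(k+1) − s_k = -20*k**4 - 28*k**3 - 10*k**2 + 4*k - 1 = t_k.
Evaluate: s_(n+1) = -4*n**5 - 17*n**4 - 24*n**3 - 10*n**2 - 1; subtract s_(1) = -1 ⇒ S(n) = n**2*(-4*n**3 - 17*n**2 - 24*n - 10).

S(n) = n**2*(-4*n**3 - 17*n**2 - 24*n - 10)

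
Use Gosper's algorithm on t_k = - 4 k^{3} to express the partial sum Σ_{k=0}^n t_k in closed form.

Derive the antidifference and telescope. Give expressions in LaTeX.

Step 1: r(k) = (k + 1)**3/k**3.
A = 1, B = 1, C = k**3.
Set up (1)·f(k+1) − (1)·f(k) − (k**3) = 0.
From deg A=0, deg B=0, deg C=3: d=4.
A polynomial solution: f(k) = k**2*(k - 1)**2/4.
So s_k = (B(k−1)f/C)·t_k = ((k - 1)**2/(4*k))·t_k = k**2*(-k**2 + 2*k - 1).
s_(k+1) − s_k = -4*k**3 = t_k.
Telescope: S(n) = s_(n+1) − s_(0) = n**2*(-n**2 - 2*n - 1) − (0) = n**2*(-n**2 - 2*n - 1).

S(n) = n^{2} \left(- n^{2} - 2 n - 1\right)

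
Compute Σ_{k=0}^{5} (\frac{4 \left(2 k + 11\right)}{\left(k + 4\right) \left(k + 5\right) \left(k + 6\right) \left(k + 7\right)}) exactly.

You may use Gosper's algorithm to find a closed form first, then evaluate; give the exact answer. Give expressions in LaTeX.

Σ = 2/15

The ratio is (k + 4)*(2*k + 13)/((k + 8)*(2*k + 11)).
Normal form (A,B,C) = (k + 4, k + 8, k + 11/2).
Solve (k + 4)·f(k+1) − (k + 7)·f(k) = k + 11/2.
Degrees (1,1,1) ⇒ d ≤ 3.
Solving with deg f ≤ 3: f(k) = k*(k + 5)*(k + 10)/48.
R(k) = B(k−1)·f(k)/C(k) = k*(k + 5)*(k + 7)*(k + 10)/(24*(2*k + 11)); s_k = R·t_k = k*(k + 10)/(6*(k**2 + 10*k + 24)).
s_(k+1) − s_k = 4*(2*k + 11)/(k**4 + 22*k**3 + 179*k**2 + 638*k + 840) = t_k.
Sum = s_(6) − s_(0); s_(6) = 2/15, s_(0) = 0 ⇒ 2/15.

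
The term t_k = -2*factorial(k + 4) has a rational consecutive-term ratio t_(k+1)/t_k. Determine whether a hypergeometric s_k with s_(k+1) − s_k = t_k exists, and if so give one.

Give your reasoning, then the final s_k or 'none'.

none — t_k is not Gosper-summable

Compute t_(k+1)/t_k: get k + 5.
Take A(k)=k + 5, B(k)=1, C(k)=1.
Key eq: (k + 5)·f(k+1) = (1)·f(k) + (1).
d = -1 from the (1,0,0) case.
d = -1 < 0 ⇒ no nonzero polynomial f; not summable.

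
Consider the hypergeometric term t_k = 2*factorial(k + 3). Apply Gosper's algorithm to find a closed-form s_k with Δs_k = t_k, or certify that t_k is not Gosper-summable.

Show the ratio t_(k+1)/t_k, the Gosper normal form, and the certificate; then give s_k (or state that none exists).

no hypergeometric antidifference exists

Compute t_(k+1)/t_k: get k + 4.
So A=k + 4 and B=1, with C=1.
Set up (k + 4)·f(k+1) − (1)·f(k) − (1) = 0.
deg f ≤ -1 (via 1,0,0).
Negative degree bound (-1): no f exists, t_k not Gosper-summable.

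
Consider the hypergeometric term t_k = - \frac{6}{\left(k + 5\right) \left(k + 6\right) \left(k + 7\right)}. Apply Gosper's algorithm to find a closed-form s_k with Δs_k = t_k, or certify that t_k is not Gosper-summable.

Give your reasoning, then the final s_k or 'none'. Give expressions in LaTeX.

s_k = \frac{k \left(- k - 11\right)}{10 \left(k + 5\right) \left(k + 6\right)}

The ratio is (k + 5)/(k + 8).
So A=k + 5 and B=k + 8, with C=1.
Key eq: (k + 5)·f(k+1) = (k + 7)·f(k) + (1).
d = 2 from the (1,1,0) case.
A polynomial solution: f(k) = k*(k + 11)/60.
Then R = B(k−1)f/C = k*(k + 7)*(k + 11)/60, so s_k = R(k)·t_k = k*(-k - 11)/(10*(k + 5)*(k + 6)).
Δs = -6/(k**3 + 18*k**2 + 107*k + 210), as required.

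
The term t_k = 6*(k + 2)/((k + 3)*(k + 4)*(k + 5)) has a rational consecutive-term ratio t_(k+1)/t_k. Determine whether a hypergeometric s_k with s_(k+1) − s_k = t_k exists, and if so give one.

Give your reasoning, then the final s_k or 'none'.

s_k = k*(5*k + 11)/(4*(k + 3)*(k + 4))

The ratio is (k + 3)**2/((k + 2)*(k + 6)).
Take A(k)=k + 3, B(k)=k + 6, C(k)=k + 2.
f must satisfy (k + 3)·f(k+1) − (k + 5)·f(k) = k + 2.
Degrees (1,1,1) ⇒ d ≤ 2.
Solving with deg f ≤ 2: f(k) = k*(5*k + 11)/24.
Then R = B(k−1)f/C = k*(k + 5)*(5*k + 11)/(24*(k + 2)), so s_k = R(k)·t_k = k*(5*k + 11)/(4*(k + 3)*(k + 4)).
Verify: 6*(k + 2)/(k**3 + 12*k**2 + 47*k + 60) matches t_k.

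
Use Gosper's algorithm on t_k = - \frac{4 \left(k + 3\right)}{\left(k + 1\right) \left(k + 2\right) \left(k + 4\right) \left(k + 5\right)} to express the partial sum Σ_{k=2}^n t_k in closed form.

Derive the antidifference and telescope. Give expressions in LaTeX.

S(n) = \frac{- n^{2} - 7 n + 8}{9 \left(n^{2} + 7 n + 10\right)}

Step 1: r(k) = (k + 1)*(k + 4)**2/((k + 3)**2*(k + 6)).
Take A(k)=k + 1, B(k)=k + 6, C(k)=k**2 + 6*k + 9.
Solve (k + 1)·f(k+1) − (k + 5)·f(k) = k**2 + 6*k + 9.
From deg A=1, deg B=1, deg C=2: d=4.
Coefficient equations give f(k) = k*(k + 2)*(k + 3)*(k + 5)/8.
So s_k = (B(k−1)f/C)·t_k = (k*(k + 2)*(k + 5)**2/(8*(k + 3)))·t_k = k*(-k - 5)/(2*(k**2 + 5*k + 4)).
Check: Δs_k = 4*(-k - 3)/(k**4 + 12*k**3 + 49*k**2 + 78*k + 40). ✓
Evaluate: s_(n+1) = (-n**2 - 7*n - 6)/(2*(n**2 + 7*n + 10)); subtract s_(2) = -7/18 ⇒ S(n) = (-n**2 - 7*n + 8)/(9*(n**2 + 7*n + 10)).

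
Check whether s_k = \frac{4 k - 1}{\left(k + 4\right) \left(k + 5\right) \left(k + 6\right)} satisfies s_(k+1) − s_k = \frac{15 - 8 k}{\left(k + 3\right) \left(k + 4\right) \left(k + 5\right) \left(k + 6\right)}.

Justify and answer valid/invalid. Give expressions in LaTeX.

Invalid: residual \frac{12 \left(3 k - 4\right)}{k^{5} + 25 k^{4} + 245 k^{3} + 1175 k^{2} + 2754 k + 2520} ≠ 0.

s_(k+1) = (4*k + 3)/((k + 5)*(k + 6)*(k + 7))
s_(k+1) − s_k = (19 - 8*k)/(k**4 + 22*k**3 + 179*k**2 + 638*k + 840)
(s_(k+1) − s_k) − t_k = 12*(3*k - 4)/(k**5 + 25*k**4 + 245*k**3 + 1175*k**2 + 2754*k + 2520)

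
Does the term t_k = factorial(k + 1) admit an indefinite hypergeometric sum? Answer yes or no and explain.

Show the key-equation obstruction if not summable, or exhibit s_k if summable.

Compute t_(k+1)/t_k: get k + 2.
Normal form (A,B,C) = (k + 2, 1, 1).
Set up (k + 2)·f(k+1) − (1)·f(k) − (1) = 0.
Degrees (1,0,0) ⇒ d ≤ -1.
deg f ≤ -1 is impossible — no certificate.

No — t_k has no hypergeometric antidifference.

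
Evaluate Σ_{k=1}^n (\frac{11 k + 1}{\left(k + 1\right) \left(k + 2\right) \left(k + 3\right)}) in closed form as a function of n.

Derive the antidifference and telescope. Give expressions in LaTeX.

S(n) = \frac{n \left(17 n + 19\right)}{6 \left(n^{2} + 5 n + 6\right)}

The ratio is (k + 1)*(11*k + 12)/((k + 4)*(11*k + 1)).
Take A(k)=k + 1, B(k)=k + 4, C(k)=k + 1/11.
Solve (k + 1)·f(k+1) − (k + 3)·f(k) = k + 1/11.
deg f ≤ 2 (via 1,1,1).
A polynomial solution: f(k) = k*(3*k - 2)/11.
Get s_k = R·t_k = k*(3*k - 2)/((k + 1)*(k + 2)) with R(k) = B(k−1)f(k)/C(k) = k*(k + 3)*(3*k - 2)/(11*k + 1).
s_(k+1) − s_k = (11*k + 1)/(k**3 + 6*k**2 + 11*k + 6) = t_k.
Evaluate: s_(n+1) = (3*n**2 + 4*n + 1)/(n**2 + 5*n + 6); subtract s_(1) = 1/6 ⇒ S(n) = n*(17*n + 19)/(6*(n**2 + 5*n + 6)).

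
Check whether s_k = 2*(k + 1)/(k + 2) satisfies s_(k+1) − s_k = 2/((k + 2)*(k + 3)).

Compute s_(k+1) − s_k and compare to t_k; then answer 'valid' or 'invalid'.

s_(k+1) = 2*(k + 2)/(k + 3)
s_(k+1) − s_k = 2/(k**2 + 5*k + 6)
(s_(k+1) − s_k) − t_k = 0

valid; difference matches t_k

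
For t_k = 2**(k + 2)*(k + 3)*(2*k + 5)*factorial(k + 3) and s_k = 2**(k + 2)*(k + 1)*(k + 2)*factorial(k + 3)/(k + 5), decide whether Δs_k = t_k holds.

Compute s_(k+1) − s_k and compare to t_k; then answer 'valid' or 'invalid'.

Invalid: residual -12*2**k*(2*k**3 + 21*k**2 + 69*k + 74)*factorial(k + 3)/((k + 5)*(k + 6)) ≠ 0.

s_(k+1) = 2**(k + 3)*(k + 2)*(k + 3)*factorial(k + 4)/(k + 6)
s_(k+1) − s_k = 2**(k + 2)*(k + 2)*(2*k**3 + 23*k**2 + 87*k + 114)*factorial(k + 3)/((k + 5)*(k + 6))
(s_(k+1) − s_k) − t_k = -12*2**k*(2*k**3 + 21*k**2 + 69*k + 74)*factorial(k + 3)/((k + 5)*(k + 6))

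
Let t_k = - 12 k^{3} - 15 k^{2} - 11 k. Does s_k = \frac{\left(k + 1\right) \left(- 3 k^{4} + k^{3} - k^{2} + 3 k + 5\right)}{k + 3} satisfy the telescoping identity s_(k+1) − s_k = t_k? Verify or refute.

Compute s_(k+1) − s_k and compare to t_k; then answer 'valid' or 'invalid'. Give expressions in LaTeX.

Invalid: residual \frac{2 \left(9 k^{4} + 52 k^{3} + 55 k^{2} + 36 k + 5\right)}{k^{2} + 7 k + 12} ≠ 0.

s_(k+1) = (k + 2)*(3*k - 3*(k + 1)**4 + (k + 1)**3 - (k + 1)**2 + 8)/(k + 4)
s_(k+1) − s_k = (-12*k**5 - 81*k**4 - 156*k**3 - 147*k**2 - 60*k + 10)/(k**2 + 7*k + 12)
(s_(k+1) − s_k) − t_k = 2*(9*k**4 + 52*k**3 + 55*k**2 + 36*k + 5)/(k**2 + 7*k + 12)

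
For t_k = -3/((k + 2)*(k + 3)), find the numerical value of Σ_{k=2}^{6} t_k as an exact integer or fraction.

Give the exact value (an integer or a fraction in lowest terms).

Step 1: r(k) = (k + 2)/(k + 4).
So A=k + 2 and B=k + 4, with C=1.
Set up (k + 2)·f(k+1) − (k + 3)·f(k) − (1) = 0.
Degrees (1,1,0) ⇒ d ≤ 1.
Coefficient equations give f(k) = k/2.
So s_k = (B(k−1)f/C)·t_k = (k*(k + 3)/2)·t_k = -3*k/(2*k + 4).
Check: Δs_k = -3/(k**2 + 5*k + 6). ✓
Σ_(k=2)^(6) t_k = s_(7) − s_(2) = -7/6 − (-3/4) = -5/12.

Σ = -5/12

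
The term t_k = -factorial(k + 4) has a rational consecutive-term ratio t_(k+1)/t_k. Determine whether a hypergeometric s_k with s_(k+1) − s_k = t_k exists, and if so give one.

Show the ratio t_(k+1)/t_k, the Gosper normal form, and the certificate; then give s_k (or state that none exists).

none (Gosper's algorithm certifies no s_k)

The ratio is k + 5.
Factor: A=k + 5; B=1; C=1.
Set up (k + 5)·f(k+1) − (1)·f(k) − (1) = 0.
deg f ≤ -1 (via 1,0,0).
deg f ≤ -1 is impossible — no certificate.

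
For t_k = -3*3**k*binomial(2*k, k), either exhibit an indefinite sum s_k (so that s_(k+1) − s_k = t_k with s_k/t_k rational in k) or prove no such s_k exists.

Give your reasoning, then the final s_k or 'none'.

no hypergeometric antidifference exists

Step 1: r(k) = 6*(2*k + 1)/(k + 1).
Factor: A=12*k + 6; B=k + 1; C=1.
f must satisfy (12*k + 6)·f(k+1) − (k)·f(k) = 1.
From deg A=1, deg B=1, deg C=0: d=-1.
deg f ≤ -1 is impossible — no certificate.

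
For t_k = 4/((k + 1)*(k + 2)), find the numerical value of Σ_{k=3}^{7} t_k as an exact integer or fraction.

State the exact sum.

The ratio is (k + 1)/(k + 3).
Normal form (A,B,C) = (k + 1, k + 3, 1).
Set up (k + 1)·f(k+1) − (k + 2)·f(k) − (1) = 0.
From deg A=1, deg B=1, deg C=0: d=1.
Coefficient equations give f(k) = k.
Get s_k = R·t_k = 4*k/(k + 1) with R(k) = B(k−1)f(k)/C(k) = k*(k + 2).
Verify: 4/(k**2 + 3*k + 2) matches t_k.
Σ_(k=3)^(7) t_k = s_(8) − s_(3) = 32/9 − (3) = 5/9.

Σ = 5/9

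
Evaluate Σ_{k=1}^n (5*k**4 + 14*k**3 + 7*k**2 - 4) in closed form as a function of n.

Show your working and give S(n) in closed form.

t_(k+1)/t_k = (5*k**4 + 34*k**3 + 79*k**2 + 76*k + 22)/(5*k**4 + 14*k**3 + 7*k**2 - 4).
Gosper form: A/B · C(k+1)/C(k) with A=1, B=1, C=k**4 + 14*k**3/5 + 7*k**2/5 - 4/5.
Set up (1)·f(k+1) − (1)·f(k) − (k**4 + 14*k**3/5 + 7*k**2/5 - 4/5) = 0.
d = 5 from the (0,0,4) case.
A polynomial solution: f(k) = k*(k**4 + k**3 - 3*k**2 - 3)/5.
Then R = B(k−1)f/C = k*(k**4 + k**3 - 3*k**2 - 3)/(5*k**4 + 14*k**3 + 7*k**2 - 4), so s_k = R(k)·t_k = k*(k**4 + k**3 - 3*k**2 - 3).
s_(k+1) − s_k = 5*k**4 + 14*k**3 + 7*k**2 - 4 = t_k.
s_(n+1) = n**5 + 6*n**4 + 11*n**3 + 7*n**2 - 3*n - 4 and s_(1) = -4, so S(n) = n*(n**4 + 6*n**3 + 11*n**2 + 7*n - 3).

S(n) = n*(n**4 + 6*n**3 + 11*n**2 + 7*n - 3)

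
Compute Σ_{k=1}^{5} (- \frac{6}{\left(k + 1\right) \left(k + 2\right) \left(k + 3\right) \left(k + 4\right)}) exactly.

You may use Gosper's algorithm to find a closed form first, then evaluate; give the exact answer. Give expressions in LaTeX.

Σ = -5/63

t_(k+1)/t_k = (k + 1)/(k + 5).
Factor: A=k + 1; B=k + 5; C=1.
Key eq: (k + 1)·f(k+1) = (k + 4)·f(k) + (1).
d = 3 from the (1,1,0) case.
Coefficient equations give f(k) = k*(k**2 + 6*k + 11)/18.
R(k) = B(k−1)·f(k)/C(k) = k*(k + 4)*(k**2 + 6*k + 11)/18; s_k = R·t_k = k*(-k**2 - 6*k - 11)/(3*(k + 1)*(k + 2)*(k + 3)).
Check: Δs_k = -6/(k**4 + 10*k**3 + 35*k**2 + 50*k + 24). ✓
Evaluate s at k=6 and k=1: -83/252 and -1/4; difference -5/63.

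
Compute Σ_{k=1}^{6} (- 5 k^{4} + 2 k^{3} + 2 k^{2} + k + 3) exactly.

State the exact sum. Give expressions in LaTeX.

r(k) = (5*k**4 + 18*k**3 + 22*k**2 + 9*k - 3)/(5*k**4 - 2*k**3 - 2*k**2 - k - 3) after simplifying.
Factor: A=1; B=1; C=k**4 - 2*k**3/5 - 2*k**2/5 - k/5 - 3/5.
Solve (1)·f(k+1) − (1)·f(k) = k**4 - 2*k**3/5 - 2*k**2/5 - k/5 - 3/5.
deg f ≤ 5 (via 0,0,4).
Solve for f: f(k) = k*(k**4 - 3*k**3 + 2*k**2 - 3)/5 (degree 5 ≤ 5).
Certificate R = B(k−1)f/C = k*(k**4 - 3*k**3 + 2*k**2 - 3)/(5*k**4 - 2*k**3 - 2*k**2 - k - 3) gives s_k = k*(-k**4 + 3*k**3 - 2*k**2 + 3).
s_(k+1) − s_k = -5*k**4 + 2*k**3 + 2*k**2 + k + 3 = t_k.
Evaluate s at k=7 and k=1: -10269 and 3; difference -10272.

Σ = -10272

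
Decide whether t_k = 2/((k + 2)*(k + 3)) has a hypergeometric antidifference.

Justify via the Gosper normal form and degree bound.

Ratio r(k) = (k + 2)/(k + 4).
So A=k + 2 and B=k + 4, with C=1.
Key eq: (k + 2)·f(k+1) = (k + 3)·f(k) + (1).
deg f ≤ 1 (via 1,1,0).
Match coefficients ⇒ f(k) = k/2.
R(k) = B(k−1)·f(k)/C(k) = k*(k + 3)/2; s_k = R·t_k = k/(k + 2).
Check: Δs_k = 2/(k**2 + 5*k + 6). ✓

Yes. s_k = k/(k + 2).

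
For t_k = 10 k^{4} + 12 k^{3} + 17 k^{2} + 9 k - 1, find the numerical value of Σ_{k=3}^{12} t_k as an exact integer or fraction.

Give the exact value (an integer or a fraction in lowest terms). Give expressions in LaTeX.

Σ = 691460

Step 1: r(k) = (10*k**4 + 52*k**3 + 113*k**2 + 119*k + 47)/(10*k**4 + 12*k**3 + 17*k**2 + 9*k - 1).
Normal form (A,B,C) = (1, 1, k**4 + 6*k**3/5 + 17*k**2/10 + 9*k/10 - 1/10).
f must satisfy (1)·f(k+1) − (1)·f(k) = k**4 + 6*k**3/5 + 17*k**2/10 + 9*k/10 - 1/10.
deg f ≤ 5 (via 0,0,4).
Coefficient equations give f(k) = k*(2*k**4 - 2*k**3 + 3*k**2 - k - 3)/10.
Certificate R = B(k−1)f/C = k*(2*k**4 - 2*k**3 + 3*k**2 - k - 3)/(10*k**4 + 12*k**3 + 17*k**2 + 9*k - 1) gives s_k = k*(2*k**4 - 2*k**3 + 3*k**2 - k - 3).
Check: Δs_k = 10*k**4 + 12*k**3 + 17*k**2 + 9*k - 1. ✓
Σ_(k=3)^(12) t_k = s_(13) − s_(3) = 691847 − (387) = 691460.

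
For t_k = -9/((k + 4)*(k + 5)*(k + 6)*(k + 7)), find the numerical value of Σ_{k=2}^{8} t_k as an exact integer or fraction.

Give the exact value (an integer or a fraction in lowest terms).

Compute t_(k+1)/t_k: get (k + 4)/(k + 8).
A = k + 4, B = k + 8, C = 1.
Need (k + 4)·f(k+1) − (k + 7)·f(k) = 1.
Degrees (1,1,0) ⇒ d ≤ 3.
A polynomial solution: f(k) = k*(k**2 + 15*k + 74)/360.
Get s_k = R·t_k = k*(-k**2 - 15*k - 74)/(40*(k + 4)*(k + 5)*(k + 6)) with R(k) = B(k−1)f(k)/C(k) = k*(k + 7)*(k**2 + 15*k + 74)/360.
s_(k+1) − s_k = -9/(k**4 + 22*k**3 + 179*k**2 + 638*k + 840) = t_k.
Evaluate s at k=9 and k=2: -87/3640 and -9/560; difference -57/7280.

Σ = -57/7280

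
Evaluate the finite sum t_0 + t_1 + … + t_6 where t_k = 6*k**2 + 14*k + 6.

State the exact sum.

r(k) = (3*k**2 + 13*k + 13)/(3*k**2 + 7*k + 3) after simplifying.
Take A(k)=1, B(k)=1, C(k)=k**2 + 7*k/3 + 1.
Solve (1)·f(k+1) − (1)·f(k) = k**2 + 7*k/3 + 1.
deg f ≤ 3 (via 0,0,2).
Match coefficients ⇒ f(k) = k**2*(k + 2)/3.
Get s_k = R·t_k = 2*k**2*(k + 2) with R(k) = B(k−1)f(k)/C(k) = k**2*(k + 2)/(3*k**2 + 7*k + 3).
s_(k+1) − s_k = 6*k**2 + 14*k + 6 = t_k.
Evaluate s at k=7 and k=0: 882 and 0; difference 882.

Σ = 882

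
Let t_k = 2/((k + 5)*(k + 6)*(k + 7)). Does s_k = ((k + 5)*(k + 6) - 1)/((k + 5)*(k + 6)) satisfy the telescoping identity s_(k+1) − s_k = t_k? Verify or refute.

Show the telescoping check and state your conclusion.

Valid: the claim telescopes to t_k.

s_(k+1) = ((k + 6)*(k + 7) - 1)/((k + 6)*(k + 7))
s_(k+1) − s_k = 2/(k**3 + 18*k**2 + 107*k + 210)
(s_(k+1) − s_k) − t_k = 0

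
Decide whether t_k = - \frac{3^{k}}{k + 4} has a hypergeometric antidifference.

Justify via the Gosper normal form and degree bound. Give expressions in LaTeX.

The ratio is 3*(k + 4)/(k + 5).
Gosper form: A/B · C(k+1)/C(k) with A=3*k + 12, B=k + 5, C=1.
Need (3*k + 12)·f(k+1) − (k + 4)·f(k) = 1.
d = -1 from the (1,1,0) case.
Bound -1 < 0, so the key equation has no polynomial solution.

No — negative degree bound, so no certificate f.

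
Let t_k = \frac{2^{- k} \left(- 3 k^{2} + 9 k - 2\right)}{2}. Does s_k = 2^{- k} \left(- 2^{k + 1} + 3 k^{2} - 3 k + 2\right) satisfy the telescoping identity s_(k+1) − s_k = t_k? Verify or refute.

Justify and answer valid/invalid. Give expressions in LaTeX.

Valid: the claim telescopes to t_k.

s_(k+1) = (-4*2**k + 3*k**2 + 3*k + 2)/(2*2**k)
s_(k+1) − s_k = (-3*k**2 + 9*k - 2)/(2*2**k)
(s_(k+1) − s_k) − t_k = 0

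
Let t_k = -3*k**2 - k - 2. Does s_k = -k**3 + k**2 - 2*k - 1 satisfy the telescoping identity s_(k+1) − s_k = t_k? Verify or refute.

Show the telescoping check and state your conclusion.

s_(k+1) = -2*k - (k + 1)**3 + (k + 1)**2 - 3
s_(k+1) − s_k = -3*k**2 - k - 2
(s_(k+1) − s_k) − t_k = 0

Valid — Δs_k = t_k.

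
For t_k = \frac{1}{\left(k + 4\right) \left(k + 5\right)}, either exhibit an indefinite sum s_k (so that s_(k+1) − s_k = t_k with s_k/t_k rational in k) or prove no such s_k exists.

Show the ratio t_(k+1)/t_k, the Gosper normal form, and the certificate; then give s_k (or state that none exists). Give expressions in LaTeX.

s_k = \frac{k}{4 \left(k + 4\right)}

Ratio r(k) = (k + 4)/(k + 6).
Normal form (A,B,C) = (k + 4, k + 6, 1).
Solve (k + 4)·f(k+1) − (k + 5)·f(k) = 1.
Bound: deg f ≤ 1.
Solve for f: f(k) = k/4 (degree 1 ≤ 1).
Get s_k = R·t_k = k/(4*(k + 4)) with R(k) = B(k−1)f(k)/C(k) = k*(k + 5)/4.
Verify: 1/(k**2 + 9*k + 20) matches t_k.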